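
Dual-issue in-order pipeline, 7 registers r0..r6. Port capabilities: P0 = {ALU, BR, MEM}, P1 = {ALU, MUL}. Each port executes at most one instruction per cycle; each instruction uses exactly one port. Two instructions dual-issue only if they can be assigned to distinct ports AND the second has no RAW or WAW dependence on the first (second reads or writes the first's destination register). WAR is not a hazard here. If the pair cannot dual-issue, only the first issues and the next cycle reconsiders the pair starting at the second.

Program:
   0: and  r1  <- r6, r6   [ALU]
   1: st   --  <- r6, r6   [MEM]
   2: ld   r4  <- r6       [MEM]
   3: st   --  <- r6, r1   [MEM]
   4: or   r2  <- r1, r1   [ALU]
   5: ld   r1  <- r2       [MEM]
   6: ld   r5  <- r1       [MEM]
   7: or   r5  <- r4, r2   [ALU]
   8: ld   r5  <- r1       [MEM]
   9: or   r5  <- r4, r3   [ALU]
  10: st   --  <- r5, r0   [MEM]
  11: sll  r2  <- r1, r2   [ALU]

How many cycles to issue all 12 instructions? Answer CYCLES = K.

CYCLES = 9

t=0 i0+i1:and+st ; 2-wide
t=1 i2:ld ; no-port MEM/MEM
t=2 i3+i4:st+or ; 2-wide
t=3 i5:ld ; no-port MEM/MEM
t=4 i6:ld ; WAW r5
t=5 i7:or ; WAW r5
t=6 i8:ld ; WAW r5
t=7 i9:or ; RAW r5
t=8 i10+i11:st+sll ; 2-wide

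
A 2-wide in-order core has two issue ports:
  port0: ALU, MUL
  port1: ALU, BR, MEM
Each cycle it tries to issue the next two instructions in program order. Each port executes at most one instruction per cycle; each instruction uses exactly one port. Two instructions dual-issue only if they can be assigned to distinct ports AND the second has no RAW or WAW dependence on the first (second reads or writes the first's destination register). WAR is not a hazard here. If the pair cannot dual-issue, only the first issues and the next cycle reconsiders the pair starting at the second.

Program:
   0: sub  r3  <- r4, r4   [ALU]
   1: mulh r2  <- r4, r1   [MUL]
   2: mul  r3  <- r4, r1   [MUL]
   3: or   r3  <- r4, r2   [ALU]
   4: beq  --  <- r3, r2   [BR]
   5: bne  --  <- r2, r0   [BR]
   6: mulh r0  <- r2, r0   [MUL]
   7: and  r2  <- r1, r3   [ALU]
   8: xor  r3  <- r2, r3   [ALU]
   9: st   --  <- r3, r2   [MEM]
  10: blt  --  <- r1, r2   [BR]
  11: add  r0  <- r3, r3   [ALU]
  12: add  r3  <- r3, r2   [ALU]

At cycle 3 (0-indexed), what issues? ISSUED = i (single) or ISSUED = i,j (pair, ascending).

ISSUED = 4

c0: i0+i1 sub.ALU/mulh.MUL  dual
c1: i2 mul.MUL  WAW r3
c2: i3 or.ALU  RAW r3
c3: i4 beq.BR  no-port BR/BR
c4: i5+i6 bne.BR/mulh.MUL  dual
c5: i7 and.ALU  RAW r2
c6: i8 xor.ALU  RAW r3
c7: i9 st.MEM  no-port MEM/BR
c8: i10+i11 blt.BR/add.ALU  dual
c9: i12 add.ALU  tail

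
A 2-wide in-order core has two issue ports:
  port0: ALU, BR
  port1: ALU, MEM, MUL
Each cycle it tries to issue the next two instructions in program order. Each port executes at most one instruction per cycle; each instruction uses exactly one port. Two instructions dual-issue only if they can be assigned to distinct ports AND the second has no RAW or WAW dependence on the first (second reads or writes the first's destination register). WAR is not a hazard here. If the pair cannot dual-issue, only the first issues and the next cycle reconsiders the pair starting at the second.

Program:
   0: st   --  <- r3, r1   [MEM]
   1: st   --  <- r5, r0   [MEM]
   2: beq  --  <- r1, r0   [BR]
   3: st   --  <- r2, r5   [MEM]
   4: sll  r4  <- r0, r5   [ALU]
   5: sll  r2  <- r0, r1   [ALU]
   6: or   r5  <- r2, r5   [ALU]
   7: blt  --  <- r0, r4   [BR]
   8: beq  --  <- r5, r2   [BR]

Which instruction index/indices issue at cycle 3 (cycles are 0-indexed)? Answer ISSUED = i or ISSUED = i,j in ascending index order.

#0 head=0: st.MEM i0 no-port MEM/MEM
#1 head=1: st.MEM+beq.BR i1,i2 dual
#2 head=3: st.MEM+sll.ALU i3,i4 dual
#3 head=5: sll.ALU i5 RAW r2
#4 head=6: or.ALU+blt.BR i6,i7 dual
#5 head=8: beq.BR i8 tail

ISSUED = 5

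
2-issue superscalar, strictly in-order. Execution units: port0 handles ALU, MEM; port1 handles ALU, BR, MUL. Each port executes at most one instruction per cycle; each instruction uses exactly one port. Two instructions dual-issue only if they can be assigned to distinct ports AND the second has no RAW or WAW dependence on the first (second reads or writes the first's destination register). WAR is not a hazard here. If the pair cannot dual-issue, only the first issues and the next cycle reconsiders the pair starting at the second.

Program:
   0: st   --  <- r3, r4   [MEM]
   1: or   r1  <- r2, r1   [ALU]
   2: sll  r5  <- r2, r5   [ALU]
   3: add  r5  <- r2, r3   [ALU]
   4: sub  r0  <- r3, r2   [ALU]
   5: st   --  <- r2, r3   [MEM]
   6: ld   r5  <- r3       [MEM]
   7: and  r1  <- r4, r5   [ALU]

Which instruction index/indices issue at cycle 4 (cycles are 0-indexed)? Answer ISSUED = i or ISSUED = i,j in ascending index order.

  cy0 -> i0+i1 (st.MEM/or.ALU) 2-wide
  cy1 -> i2 (sll.ALU) WAW r5
  cy2 -> i3+i4 (add.ALU/sub.ALU) 2-wide
  cy3 -> i5 (st.MEM) no-port MEM/MEM
  cy4 -> i6 (ld.MEM) RAW r5
  cy5 -> i7 (and.ALU) tail

ISSUED = 6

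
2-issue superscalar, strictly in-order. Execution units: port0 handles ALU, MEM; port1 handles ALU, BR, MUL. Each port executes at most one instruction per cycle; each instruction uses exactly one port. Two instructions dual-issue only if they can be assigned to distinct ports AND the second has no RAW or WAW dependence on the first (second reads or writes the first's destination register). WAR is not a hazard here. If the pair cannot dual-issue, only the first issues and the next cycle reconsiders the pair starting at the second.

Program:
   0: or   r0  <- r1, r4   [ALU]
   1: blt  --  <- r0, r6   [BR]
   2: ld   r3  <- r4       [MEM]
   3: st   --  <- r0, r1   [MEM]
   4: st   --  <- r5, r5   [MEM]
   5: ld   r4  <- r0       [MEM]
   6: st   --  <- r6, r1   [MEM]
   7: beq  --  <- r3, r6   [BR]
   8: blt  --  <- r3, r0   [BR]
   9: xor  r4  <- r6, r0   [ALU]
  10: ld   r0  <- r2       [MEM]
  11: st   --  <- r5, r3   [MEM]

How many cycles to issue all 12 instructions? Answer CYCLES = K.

  cy0 -> i0 (or) RAW r0
  cy1 -> i1,i2 (blt+ld) dual
  cy2 -> i3 (st) no-port MEM/MEM
  cy3 -> i4 (st) no-port MEM/MEM
  cy4 -> i5 (ld) no-port MEM/MEM
  cy5 -> i6,i7 (st+beq) dual
  cy6 -> i8,i9 (blt+xor) dual
  cy7 -> i10 (ld) no-port MEM/MEM
  cy8 -> i11 (st) tail

CYCLES = 9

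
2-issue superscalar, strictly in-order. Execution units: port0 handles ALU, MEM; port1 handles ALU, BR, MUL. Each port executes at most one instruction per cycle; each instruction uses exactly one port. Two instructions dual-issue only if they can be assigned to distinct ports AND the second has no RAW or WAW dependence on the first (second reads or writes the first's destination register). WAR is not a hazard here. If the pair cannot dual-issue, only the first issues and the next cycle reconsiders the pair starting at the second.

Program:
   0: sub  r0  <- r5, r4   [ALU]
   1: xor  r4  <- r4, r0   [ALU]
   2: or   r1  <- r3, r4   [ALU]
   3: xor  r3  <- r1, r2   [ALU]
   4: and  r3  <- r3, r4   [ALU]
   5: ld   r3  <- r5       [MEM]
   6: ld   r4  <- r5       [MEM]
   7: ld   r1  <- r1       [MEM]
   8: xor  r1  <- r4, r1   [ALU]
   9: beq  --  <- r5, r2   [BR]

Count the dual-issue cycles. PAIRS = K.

0. sub.ALU @i0  | RAW r0
1. xor.ALU @i1  | RAW r4
2. or.ALU @i2  | RAW r1
3. xor.ALU @i3  | RAW+WAW r3
4. and.ALU @i4  | WAW r3
5. ld.MEM @i5  | no-port MEM/MEM
6. ld.MEM @i6  | no-port MEM/MEM
7. ld.MEM @i7  | RAW+WAW r1
8. xor.ALU+beq.BR @i8/i9  | 2-wide

PAIRS = 1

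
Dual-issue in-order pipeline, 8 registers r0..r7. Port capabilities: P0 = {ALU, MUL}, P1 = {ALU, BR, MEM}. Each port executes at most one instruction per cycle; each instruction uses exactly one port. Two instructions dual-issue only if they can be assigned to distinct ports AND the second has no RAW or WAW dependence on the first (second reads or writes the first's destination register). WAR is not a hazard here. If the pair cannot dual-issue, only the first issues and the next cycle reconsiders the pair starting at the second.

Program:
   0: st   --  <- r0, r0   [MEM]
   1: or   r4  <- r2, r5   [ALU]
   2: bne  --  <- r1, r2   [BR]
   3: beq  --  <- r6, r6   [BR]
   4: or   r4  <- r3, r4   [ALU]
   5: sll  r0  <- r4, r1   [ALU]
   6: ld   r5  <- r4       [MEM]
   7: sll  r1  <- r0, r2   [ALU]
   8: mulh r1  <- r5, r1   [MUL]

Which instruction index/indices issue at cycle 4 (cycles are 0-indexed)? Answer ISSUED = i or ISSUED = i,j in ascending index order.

ISSUED = 7

#0 head=0: st/or i0/i1 dual
#1 head=2: bne i2 no-port BR/BR
#2 head=3: beq/or i3/i4 dual
#3 head=5: sll/ld i5/i6 dual
#4 head=7: sll i7 RAW+WAW r1
#5 head=8: mulh i8 tail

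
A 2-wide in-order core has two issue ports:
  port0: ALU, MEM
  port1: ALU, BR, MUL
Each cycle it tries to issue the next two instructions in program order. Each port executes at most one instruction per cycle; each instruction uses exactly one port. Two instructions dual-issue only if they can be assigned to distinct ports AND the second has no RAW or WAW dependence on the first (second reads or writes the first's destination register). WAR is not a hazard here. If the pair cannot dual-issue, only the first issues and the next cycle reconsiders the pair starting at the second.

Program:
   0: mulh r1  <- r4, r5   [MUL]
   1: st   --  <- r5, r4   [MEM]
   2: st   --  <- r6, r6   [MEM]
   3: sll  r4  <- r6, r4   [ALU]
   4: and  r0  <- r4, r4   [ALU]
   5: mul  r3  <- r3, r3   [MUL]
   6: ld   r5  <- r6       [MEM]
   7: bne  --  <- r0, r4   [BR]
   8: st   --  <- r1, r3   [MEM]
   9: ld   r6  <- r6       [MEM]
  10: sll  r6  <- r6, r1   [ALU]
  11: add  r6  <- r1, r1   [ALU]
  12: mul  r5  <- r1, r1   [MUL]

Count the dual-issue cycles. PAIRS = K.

  cy0 -> i0+i1 (mulh st) dual
  cy1 -> i2+i3 (st sll) dual
  cy2 -> i4+i5 (and mul) dual
  cy3 -> i6+i7 (ld bne) dual
  cy4 -> i8 (st) no-port MEM/MEM
  cy5 -> i9 (ld) RAW+WAW r6
  cy6 -> i10 (sll) WAW r6
  cy7 -> i11+i12 (add mul) dual

PAIRS = 5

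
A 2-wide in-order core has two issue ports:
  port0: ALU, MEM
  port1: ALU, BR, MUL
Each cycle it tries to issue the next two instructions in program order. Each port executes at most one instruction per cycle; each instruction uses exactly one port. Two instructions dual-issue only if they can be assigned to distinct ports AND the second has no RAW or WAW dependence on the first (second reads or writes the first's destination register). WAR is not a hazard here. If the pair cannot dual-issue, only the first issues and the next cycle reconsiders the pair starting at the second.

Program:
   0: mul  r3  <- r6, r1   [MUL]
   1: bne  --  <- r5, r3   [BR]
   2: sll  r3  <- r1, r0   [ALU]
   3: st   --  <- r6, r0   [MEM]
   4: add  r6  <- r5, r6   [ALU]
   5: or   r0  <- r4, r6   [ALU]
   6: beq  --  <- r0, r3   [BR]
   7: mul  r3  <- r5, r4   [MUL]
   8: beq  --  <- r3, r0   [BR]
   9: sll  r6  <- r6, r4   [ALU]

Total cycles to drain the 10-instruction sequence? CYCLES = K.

0. mul.MUL @i0  | no-port MUL/BR
1. bne.BR/sll.ALU @i1,i2  | dual
2. st.MEM/add.ALU @i3,i4  | dual
3. or.ALU @i5  | RAW r0
4. beq.BR @i6  | no-port BR/MUL
5. mul.MUL @i7  | no-port MUL/BR
6. beq.BR/sll.ALU @i8,i9  | dual

CYCLES = 7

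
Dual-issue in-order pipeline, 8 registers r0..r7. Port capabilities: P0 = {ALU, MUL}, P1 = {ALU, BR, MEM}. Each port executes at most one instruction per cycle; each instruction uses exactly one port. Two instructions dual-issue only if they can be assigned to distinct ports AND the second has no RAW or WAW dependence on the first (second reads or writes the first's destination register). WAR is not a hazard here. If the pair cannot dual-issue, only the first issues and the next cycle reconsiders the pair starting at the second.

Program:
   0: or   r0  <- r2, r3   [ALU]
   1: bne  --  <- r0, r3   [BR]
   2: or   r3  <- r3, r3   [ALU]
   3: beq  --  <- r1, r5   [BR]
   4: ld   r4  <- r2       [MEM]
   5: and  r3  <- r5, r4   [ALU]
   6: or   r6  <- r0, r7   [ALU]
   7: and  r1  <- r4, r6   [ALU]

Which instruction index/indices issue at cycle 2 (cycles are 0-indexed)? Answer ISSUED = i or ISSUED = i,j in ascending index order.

ISSUED = 3

t=0 i0:or ; RAW r0
t=1 i1&i2:bne+or ; dual
t=2 i3:beq ; no-port BR/MEM
t=3 i4:ld ; RAW r4
t=4 i5&i6:and+or ; dual
t=5 i7:and ; tail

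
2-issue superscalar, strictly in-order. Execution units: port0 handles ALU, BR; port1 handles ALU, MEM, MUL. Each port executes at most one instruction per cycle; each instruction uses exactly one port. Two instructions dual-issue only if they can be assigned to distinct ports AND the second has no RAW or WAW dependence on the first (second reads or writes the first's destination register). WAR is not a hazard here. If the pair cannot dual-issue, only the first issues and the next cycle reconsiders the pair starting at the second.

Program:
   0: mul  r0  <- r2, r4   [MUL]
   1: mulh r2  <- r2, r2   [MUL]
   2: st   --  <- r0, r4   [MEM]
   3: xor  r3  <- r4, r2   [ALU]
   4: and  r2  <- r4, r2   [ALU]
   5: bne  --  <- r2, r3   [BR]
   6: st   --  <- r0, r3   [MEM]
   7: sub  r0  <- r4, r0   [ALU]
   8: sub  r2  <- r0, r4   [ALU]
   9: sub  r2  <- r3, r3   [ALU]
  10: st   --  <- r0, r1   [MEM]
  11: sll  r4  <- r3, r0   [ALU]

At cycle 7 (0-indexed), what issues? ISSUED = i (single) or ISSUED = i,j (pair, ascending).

#0 head=0: mul.MUL i0 no-port MUL/MUL
#1 head=1: mulh.MUL i1 no-port MUL/MEM
#2 head=2: st.MEM/xor.ALU i2&i3 2-wide
#3 head=4: and.ALU i4 RAW r2
#4 head=5: bne.BR/st.MEM i5&i6 2-wide
#5 head=7: sub.ALU i7 RAW r0
#6 head=8: sub.ALU i8 WAW r2
#7 head=9: sub.ALU/st.MEM i9&i10 2-wide
#8 head=11: sll.ALU i11 tail

ISSUED = 9,10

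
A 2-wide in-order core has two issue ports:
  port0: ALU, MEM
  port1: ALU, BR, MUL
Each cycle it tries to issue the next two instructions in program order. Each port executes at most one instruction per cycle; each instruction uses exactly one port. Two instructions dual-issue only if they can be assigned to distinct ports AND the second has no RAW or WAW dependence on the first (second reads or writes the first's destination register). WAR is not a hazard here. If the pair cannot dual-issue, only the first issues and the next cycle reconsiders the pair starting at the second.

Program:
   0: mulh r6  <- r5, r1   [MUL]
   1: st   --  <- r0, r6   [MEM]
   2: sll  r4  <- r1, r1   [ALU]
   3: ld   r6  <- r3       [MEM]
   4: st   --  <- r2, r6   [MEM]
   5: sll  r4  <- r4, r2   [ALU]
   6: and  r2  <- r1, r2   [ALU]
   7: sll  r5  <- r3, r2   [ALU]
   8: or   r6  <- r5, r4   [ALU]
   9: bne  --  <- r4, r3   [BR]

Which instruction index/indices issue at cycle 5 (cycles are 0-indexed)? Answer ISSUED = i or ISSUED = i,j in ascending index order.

[0] i0  mulh.MUL  -- RAW r6
[1] i1/i2  st.MEM sll.ALU  -- dual
[2] i3  ld.MEM  -- no-port MEM/MEM
[3] i4/i5  st.MEM sll.ALU  -- dual
[4] i6  and.ALU  -- RAW r2
[5] i7  sll.ALU  -- RAW r5
[6] i8/i9  or.ALU bne.BR  -- dual

ISSUED = 7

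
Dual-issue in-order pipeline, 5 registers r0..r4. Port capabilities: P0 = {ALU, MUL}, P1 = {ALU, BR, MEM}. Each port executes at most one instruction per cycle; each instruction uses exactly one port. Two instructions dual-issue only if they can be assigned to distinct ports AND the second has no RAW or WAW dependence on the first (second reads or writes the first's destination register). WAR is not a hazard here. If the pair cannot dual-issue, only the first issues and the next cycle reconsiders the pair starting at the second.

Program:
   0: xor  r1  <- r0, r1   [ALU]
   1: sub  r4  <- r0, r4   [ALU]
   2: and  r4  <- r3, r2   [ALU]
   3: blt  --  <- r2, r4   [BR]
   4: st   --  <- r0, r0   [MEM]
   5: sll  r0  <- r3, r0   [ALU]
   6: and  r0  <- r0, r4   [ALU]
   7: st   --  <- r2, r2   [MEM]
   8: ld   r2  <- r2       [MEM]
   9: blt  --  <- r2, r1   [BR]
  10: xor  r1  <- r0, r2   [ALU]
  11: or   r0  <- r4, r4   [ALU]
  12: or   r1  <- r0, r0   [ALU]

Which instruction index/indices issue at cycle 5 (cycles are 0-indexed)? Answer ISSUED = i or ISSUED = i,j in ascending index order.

  cy0 -> i0/i1 (xor;sub) dual
  cy1 -> i2 (and) RAW r4
  cy2 -> i3 (blt) no-port BR/MEM
  cy3 -> i4/i5 (st;sll) dual
  cy4 -> i6/i7 (and;st) dual
  cy5 -> i8 (ld) no-port MEM/BR
  cy6 -> i9/i10 (blt;xor) dual
  cy7 -> i11 (or) RAW r0
  cy8 -> i12 (or) tail

ISSUED = 8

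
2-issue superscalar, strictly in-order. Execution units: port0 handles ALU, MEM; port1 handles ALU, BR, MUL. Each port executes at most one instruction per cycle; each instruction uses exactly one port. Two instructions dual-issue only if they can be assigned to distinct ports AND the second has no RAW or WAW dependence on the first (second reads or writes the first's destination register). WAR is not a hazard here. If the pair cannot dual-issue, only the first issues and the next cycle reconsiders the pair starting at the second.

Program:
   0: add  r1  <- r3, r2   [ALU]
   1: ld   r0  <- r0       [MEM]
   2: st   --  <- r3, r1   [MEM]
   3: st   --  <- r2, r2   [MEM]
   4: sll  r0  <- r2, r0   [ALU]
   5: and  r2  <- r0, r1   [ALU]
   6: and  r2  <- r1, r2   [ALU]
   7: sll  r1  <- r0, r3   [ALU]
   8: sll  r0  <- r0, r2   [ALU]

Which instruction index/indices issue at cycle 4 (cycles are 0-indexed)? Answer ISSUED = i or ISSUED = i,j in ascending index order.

ISSUED = 6,7

  cy0 -> i0&i1 (add;ld) dual
  cy1 -> i2 (st) no-port MEM/MEM
  cy2 -> i3&i4 (st;sll) dual
  cy3 -> i5 (and) RAW+WAW r2
  cy4 -> i6&i7 (and;sll) dual
  cy5 -> i8 (sll) tail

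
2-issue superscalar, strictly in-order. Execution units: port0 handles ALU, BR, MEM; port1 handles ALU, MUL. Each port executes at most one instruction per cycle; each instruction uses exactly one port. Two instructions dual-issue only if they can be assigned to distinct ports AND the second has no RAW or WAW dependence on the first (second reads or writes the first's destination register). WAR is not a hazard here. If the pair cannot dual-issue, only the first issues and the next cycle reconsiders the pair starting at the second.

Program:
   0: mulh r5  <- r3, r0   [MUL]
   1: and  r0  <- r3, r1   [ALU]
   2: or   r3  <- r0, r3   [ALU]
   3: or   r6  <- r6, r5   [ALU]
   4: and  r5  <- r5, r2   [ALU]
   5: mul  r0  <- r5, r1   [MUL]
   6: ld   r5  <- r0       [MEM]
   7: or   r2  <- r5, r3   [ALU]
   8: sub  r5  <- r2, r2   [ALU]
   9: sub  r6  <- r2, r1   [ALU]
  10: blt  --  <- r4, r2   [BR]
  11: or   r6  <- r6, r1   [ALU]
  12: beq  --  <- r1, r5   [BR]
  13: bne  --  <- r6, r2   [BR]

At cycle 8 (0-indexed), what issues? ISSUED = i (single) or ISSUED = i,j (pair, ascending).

ISSUED = 12

0. mulh.MUL+and.ALU @i0,i1  | dual
1. or.ALU+or.ALU @i2,i3  | dual
2. and.ALU @i4  | RAW r5
3. mul.MUL @i5  | RAW r0
4. ld.MEM @i6  | RAW r5
5. or.ALU @i7  | RAW r2
6. sub.ALU+sub.ALU @i8,i9  | dual
7. blt.BR+or.ALU @i10,i11  | dual
8. beq.BR @i12  | no-port BR/BR
9. bne.BR @i13  | tail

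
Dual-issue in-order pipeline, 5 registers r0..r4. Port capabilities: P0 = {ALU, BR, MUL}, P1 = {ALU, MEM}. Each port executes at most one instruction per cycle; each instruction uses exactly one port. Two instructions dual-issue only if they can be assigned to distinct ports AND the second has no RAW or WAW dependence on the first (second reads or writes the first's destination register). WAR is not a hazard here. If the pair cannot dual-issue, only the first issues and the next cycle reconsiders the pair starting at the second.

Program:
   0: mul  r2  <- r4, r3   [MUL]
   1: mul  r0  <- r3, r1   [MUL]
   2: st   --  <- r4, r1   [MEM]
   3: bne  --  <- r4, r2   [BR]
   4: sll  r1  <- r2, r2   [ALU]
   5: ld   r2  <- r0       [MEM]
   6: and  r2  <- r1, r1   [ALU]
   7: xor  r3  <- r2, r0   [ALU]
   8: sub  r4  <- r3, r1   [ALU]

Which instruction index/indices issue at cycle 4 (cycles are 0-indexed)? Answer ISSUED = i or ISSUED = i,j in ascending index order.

[0] i0  mul  -- no-port MUL/MUL
[1] i1+i2  mul+st  -- 2-wide
[2] i3+i4  bne+sll  -- 2-wide
[3] i5  ld  -- WAW r2
[4] i6  and  -- RAW r2
[5] i7  xor  -- RAW r3
[6] i8  sub  -- tail

ISSUED = 6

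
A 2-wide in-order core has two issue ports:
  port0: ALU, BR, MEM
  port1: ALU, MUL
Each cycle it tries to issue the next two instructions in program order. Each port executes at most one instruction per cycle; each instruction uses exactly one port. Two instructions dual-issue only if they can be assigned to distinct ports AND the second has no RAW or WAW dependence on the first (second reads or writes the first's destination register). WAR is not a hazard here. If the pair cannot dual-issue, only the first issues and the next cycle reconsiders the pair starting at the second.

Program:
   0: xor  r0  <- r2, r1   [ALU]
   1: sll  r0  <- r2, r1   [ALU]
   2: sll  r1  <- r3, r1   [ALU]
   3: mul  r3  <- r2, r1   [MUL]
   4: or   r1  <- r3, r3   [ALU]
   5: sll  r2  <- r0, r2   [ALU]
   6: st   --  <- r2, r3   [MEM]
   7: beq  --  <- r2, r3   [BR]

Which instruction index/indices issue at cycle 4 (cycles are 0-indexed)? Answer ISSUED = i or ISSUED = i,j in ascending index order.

#0 head=0: xor i0 WAW r0
#1 head=1: sll/sll i1,i2 pair
#2 head=3: mul i3 RAW r3
#3 head=4: or/sll i4,i5 pair
#4 head=6: st i6 no-port MEM/BR
#5 head=7: beq i7 tail

ISSUED = 6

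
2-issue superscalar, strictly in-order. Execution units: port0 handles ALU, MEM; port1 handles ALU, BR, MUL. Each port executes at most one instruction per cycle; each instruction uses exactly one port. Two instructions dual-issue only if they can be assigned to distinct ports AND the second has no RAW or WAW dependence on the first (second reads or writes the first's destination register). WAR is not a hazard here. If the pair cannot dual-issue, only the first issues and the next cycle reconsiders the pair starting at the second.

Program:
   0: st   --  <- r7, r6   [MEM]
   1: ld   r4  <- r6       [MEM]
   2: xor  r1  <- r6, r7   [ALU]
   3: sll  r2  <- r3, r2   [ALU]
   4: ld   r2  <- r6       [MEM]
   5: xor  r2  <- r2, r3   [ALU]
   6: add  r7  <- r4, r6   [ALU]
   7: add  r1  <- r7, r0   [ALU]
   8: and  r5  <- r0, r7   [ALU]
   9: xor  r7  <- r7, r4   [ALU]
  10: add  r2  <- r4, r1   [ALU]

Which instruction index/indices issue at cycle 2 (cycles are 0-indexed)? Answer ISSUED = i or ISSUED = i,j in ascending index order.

ISSUED = 3

#0 head=0: st.MEM i0 no-port MEM/MEM
#1 head=1: ld.MEM+xor.ALU i1+i2 dual
#2 head=3: sll.ALU i3 WAW r2
#3 head=4: ld.MEM i4 RAW+WAW r2
#4 head=5: xor.ALU+add.ALU i5+i6 dual
#5 head=7: add.ALU+and.ALU i7+i8 dual
#6 head=9: xor.ALU+add.ALU i9+i10 dual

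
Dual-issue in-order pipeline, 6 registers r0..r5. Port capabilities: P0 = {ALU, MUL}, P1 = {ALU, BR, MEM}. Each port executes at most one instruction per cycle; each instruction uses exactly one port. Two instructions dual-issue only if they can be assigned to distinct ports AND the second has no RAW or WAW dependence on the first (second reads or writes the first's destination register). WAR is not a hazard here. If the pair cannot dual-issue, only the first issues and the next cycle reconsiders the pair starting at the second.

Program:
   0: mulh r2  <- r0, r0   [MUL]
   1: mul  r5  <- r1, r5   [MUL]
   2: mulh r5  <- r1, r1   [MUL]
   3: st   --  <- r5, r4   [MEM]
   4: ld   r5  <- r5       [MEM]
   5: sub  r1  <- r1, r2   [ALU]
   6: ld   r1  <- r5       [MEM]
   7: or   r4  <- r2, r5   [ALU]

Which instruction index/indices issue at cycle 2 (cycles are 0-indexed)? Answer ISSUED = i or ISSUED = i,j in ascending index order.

[0] i0  mulh.MUL  -- no-port MUL/MUL
[1] i1  mul.MUL  -- no-port MUL/MUL
[2] i2  mulh.MUL  -- RAW r5
[3] i3  st.MEM  -- no-port MEM/MEM
[4] i4+i5  ld.MEM+sub.ALU  -- 2-wide
[5] i6+i7  ld.MEM+or.ALU  -- 2-wide

ISSUED = 2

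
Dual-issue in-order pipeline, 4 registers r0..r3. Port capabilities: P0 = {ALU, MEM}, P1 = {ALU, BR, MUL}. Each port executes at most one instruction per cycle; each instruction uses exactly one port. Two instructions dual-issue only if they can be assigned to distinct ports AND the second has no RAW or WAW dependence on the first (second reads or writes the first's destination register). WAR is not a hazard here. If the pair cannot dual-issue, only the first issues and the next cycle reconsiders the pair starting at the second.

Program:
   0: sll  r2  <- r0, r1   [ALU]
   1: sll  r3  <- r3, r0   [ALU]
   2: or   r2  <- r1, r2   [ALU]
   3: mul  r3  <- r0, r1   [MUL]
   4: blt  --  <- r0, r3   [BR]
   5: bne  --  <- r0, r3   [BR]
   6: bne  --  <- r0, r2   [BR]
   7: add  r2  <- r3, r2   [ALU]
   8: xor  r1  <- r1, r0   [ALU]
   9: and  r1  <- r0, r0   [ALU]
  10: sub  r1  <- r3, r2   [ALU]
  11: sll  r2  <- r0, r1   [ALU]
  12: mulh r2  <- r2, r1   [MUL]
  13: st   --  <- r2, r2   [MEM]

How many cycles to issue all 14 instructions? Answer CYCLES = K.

CYCLES = 11

[0] i0&i1  sll.ALU+sll.ALU  -- dual
[1] i2&i3  or.ALU+mul.MUL  -- dual
[2] i4  blt.BR  -- no-port BR/BR
[3] i5  bne.BR  -- no-port BR/BR
[4] i6&i7  bne.BR+add.ALU  -- dual
[5] i8  xor.ALU  -- WAW r1
[6] i9  and.ALU  -- WAW r1
[7] i10  sub.ALU  -- RAW r1
[8] i11  sll.ALU  -- RAW+WAW r2
[9] i12  mulh.MUL  -- RAW r2
[10] i13  st.MEM  -- tail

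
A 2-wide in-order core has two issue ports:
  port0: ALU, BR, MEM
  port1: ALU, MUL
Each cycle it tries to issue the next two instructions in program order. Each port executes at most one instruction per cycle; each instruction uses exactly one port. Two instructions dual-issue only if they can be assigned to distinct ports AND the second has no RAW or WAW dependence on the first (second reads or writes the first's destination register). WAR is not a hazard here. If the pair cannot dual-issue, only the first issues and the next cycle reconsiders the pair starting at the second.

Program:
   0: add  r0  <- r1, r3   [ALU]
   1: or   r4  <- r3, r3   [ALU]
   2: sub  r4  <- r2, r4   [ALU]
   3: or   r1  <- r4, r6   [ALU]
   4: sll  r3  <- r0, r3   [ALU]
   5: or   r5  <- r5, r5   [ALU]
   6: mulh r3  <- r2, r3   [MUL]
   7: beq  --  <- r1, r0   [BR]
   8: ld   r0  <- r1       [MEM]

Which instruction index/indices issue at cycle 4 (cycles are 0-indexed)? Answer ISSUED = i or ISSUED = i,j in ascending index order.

ISSUED = 7

t=0 i0+i1:add;or ; dual
t=1 i2:sub ; RAW r4
t=2 i3+i4:or;sll ; dual
t=3 i5+i6:or;mulh ; dual
t=4 i7:beq ; no-port BR/MEM
t=5 i8:ld ; tail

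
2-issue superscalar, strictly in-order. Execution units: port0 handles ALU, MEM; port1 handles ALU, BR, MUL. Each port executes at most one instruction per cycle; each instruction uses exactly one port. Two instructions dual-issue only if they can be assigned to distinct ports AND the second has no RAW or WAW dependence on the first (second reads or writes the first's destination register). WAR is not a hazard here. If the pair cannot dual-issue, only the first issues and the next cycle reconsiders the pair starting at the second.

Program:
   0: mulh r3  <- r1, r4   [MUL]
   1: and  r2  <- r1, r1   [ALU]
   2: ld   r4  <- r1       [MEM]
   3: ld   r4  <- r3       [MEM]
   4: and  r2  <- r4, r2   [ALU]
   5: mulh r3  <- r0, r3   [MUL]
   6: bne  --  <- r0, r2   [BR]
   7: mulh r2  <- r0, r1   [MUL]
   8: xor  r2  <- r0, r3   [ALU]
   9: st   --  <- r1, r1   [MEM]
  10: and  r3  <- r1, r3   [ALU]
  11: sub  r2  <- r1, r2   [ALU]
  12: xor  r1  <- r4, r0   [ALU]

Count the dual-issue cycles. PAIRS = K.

PAIRS = 4

0. mulh.MUL;and.ALU @i0,i1  | pair
1. ld.MEM @i2  | no-port MEM/MEM
2. ld.MEM @i3  | RAW r4
3. and.ALU;mulh.MUL @i4,i5  | pair
4. bne.BR @i6  | no-port BR/MUL
5. mulh.MUL @i7  | WAW r2
6. xor.ALU;st.MEM @i8,i9  | pair
7. and.ALU;sub.ALU @i10,i11  | pair
8. xor.ALU @i12  | tail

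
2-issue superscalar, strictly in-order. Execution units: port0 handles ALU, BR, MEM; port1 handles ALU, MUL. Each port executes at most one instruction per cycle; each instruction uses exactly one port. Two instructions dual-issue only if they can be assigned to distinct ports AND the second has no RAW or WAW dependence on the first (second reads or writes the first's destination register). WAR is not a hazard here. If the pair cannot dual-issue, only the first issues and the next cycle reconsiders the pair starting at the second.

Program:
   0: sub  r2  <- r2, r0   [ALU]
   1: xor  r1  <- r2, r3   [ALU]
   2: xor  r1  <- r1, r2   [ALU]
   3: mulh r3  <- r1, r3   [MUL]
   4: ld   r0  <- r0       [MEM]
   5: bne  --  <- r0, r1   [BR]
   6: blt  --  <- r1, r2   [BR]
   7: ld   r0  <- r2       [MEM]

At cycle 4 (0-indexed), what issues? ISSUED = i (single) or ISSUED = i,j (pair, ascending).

ISSUED = 5

c0: i0 sub.ALU  RAW r2
c1: i1 xor.ALU  RAW+WAW r1
c2: i2 xor.ALU  RAW r1
c3: i3,i4 mulh.MUL+ld.MEM  dual
c4: i5 bne.BR  no-port BR/BR
c5: i6 blt.BR  no-port BR/MEM
c6: i7 ld.MEM  tail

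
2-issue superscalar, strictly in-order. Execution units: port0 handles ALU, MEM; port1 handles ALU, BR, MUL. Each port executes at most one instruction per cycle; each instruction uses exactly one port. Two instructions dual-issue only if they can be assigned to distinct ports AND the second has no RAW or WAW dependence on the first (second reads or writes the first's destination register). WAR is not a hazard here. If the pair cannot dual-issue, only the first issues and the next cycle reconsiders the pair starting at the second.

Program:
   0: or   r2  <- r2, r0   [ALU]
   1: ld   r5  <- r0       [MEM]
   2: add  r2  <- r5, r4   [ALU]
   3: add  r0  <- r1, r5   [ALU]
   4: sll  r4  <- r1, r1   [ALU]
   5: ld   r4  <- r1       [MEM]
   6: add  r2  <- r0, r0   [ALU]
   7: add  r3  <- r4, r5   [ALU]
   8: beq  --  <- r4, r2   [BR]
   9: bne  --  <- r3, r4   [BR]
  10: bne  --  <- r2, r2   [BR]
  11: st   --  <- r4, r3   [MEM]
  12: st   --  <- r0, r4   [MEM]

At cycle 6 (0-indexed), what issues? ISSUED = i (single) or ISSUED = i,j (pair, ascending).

#0 head=0: or.ALU/ld.MEM i0,i1 dual
#1 head=2: add.ALU/add.ALU i2,i3 dual
#2 head=4: sll.ALU i4 WAW r4
#3 head=5: ld.MEM/add.ALU i5,i6 dual
#4 head=7: add.ALU/beq.BR i7,i8 dual
#5 head=9: bne.BR i9 no-port BR/BR
#6 head=10: bne.BR/st.MEM i10,i11 dual
#7 head=12: st.MEM i12 tail

ISSUED = 10,11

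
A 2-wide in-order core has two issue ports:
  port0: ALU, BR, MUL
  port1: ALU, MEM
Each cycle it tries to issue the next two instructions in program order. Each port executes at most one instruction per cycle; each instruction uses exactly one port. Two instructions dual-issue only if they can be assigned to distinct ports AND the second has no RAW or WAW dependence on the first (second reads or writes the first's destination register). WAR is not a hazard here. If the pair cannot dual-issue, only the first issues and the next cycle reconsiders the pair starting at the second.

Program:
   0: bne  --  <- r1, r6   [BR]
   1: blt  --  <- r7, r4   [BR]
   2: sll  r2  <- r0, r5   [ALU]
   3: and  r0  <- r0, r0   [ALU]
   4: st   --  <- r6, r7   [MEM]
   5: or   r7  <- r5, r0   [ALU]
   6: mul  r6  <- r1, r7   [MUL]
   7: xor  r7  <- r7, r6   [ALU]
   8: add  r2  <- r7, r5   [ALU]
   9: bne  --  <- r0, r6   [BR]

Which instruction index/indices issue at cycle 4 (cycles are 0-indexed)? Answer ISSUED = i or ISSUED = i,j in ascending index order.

t=0 i0:bne.BR ; no-port BR/BR
t=1 i1&i2:blt.BR;sll.ALU ; pair
t=2 i3&i4:and.ALU;st.MEM ; pair
t=3 i5:or.ALU ; RAW r7
t=4 i6:mul.MUL ; RAW r6
t=5 i7:xor.ALU ; RAW r7
t=6 i8&i9:add.ALU;bne.BR ; pair

ISSUED = 6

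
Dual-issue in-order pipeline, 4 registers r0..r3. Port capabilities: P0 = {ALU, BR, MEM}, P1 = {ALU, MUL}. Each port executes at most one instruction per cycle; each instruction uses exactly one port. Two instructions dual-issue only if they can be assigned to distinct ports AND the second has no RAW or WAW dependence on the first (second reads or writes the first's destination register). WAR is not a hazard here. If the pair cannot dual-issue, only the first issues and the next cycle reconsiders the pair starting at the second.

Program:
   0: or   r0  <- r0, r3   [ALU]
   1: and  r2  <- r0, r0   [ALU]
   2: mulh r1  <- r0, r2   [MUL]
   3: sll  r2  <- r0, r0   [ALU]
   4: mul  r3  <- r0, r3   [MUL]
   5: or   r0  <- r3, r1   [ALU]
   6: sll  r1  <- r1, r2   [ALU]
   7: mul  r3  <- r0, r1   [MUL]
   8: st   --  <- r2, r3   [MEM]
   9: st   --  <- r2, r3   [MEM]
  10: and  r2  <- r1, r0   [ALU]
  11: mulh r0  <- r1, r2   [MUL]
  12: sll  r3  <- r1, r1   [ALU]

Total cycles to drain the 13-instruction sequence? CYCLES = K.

CYCLES = 9

#0 head=0: or i0 RAW r0
#1 head=1: and i1 RAW r2
#2 head=2: mulh sll i2,i3 pair
#3 head=4: mul i4 RAW r3
#4 head=5: or sll i5,i6 pair
#5 head=7: mul i7 RAW r3
#6 head=8: st i8 no-port MEM/MEM
#7 head=9: st and i9,i10 pair
#8 head=11: mulh sll i11,i12 pair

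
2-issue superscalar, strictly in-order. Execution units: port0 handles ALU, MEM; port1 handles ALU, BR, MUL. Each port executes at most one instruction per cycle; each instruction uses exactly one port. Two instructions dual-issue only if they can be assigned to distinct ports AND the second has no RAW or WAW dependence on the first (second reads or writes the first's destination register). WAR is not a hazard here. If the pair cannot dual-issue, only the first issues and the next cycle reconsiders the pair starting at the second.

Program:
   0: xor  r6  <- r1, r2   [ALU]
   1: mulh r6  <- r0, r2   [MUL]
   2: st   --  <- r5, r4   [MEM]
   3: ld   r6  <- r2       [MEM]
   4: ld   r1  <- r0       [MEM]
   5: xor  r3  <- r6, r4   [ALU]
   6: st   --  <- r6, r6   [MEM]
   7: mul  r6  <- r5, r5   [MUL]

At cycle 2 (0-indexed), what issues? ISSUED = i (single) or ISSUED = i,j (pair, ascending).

ISSUED = 3

t=0 i0:xor ; WAW r6
t=1 i1,i2:mulh+st ; 2-wide
t=2 i3:ld ; no-port MEM/MEM
t=3 i4,i5:ld+xor ; 2-wide
t=4 i6,i7:st+mul ; 2-wide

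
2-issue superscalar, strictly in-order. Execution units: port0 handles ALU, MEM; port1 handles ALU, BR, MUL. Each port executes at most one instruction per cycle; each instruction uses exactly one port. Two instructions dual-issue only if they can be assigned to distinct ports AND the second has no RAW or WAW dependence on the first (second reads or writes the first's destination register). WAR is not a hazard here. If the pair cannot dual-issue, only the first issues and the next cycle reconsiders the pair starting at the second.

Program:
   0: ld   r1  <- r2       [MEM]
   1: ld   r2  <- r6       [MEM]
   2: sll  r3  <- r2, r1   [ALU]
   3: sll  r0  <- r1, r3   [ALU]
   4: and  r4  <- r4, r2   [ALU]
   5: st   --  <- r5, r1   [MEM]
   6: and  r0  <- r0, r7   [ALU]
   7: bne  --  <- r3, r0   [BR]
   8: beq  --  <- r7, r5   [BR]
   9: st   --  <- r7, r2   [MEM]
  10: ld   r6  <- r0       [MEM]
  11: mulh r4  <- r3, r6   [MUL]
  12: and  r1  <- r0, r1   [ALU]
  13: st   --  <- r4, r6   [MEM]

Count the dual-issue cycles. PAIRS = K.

PAIRS = 4

[0] i0  ld  -- no-port MEM/MEM
[1] i1  ld  -- RAW r2
[2] i2  sll  -- RAW r3
[3] i3/i4  sll+and  -- pair
[4] i5/i6  st+and  -- pair
[5] i7  bne  -- no-port BR/BR
[6] i8/i9  beq+st  -- pair
[7] i10  ld  -- RAW r6
[8] i11/i12  mulh+and  -- pair
[9] i13  st  -- tail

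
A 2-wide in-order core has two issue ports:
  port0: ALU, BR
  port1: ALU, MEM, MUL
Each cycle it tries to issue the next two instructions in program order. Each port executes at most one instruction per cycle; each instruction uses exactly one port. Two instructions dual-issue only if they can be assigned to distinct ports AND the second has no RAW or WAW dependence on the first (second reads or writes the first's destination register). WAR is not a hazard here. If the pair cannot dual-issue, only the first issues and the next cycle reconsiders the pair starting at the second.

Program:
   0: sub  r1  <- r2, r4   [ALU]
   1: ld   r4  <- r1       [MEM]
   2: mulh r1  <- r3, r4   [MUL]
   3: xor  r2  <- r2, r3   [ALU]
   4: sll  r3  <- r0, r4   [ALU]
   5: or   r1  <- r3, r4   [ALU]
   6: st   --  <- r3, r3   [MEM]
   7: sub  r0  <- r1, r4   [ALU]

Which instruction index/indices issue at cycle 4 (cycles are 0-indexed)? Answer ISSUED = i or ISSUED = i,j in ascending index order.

[0] i0  sub.ALU  -- RAW r1
[1] i1  ld.MEM  -- no-port MEM/MUL
[2] i2&i3  mulh.MUL+xor.ALU  -- dual
[3] i4  sll.ALU  -- RAW r3
[4] i5&i6  or.ALU+st.MEM  -- dual
[5] i7  sub.ALU  -- tail

ISSUED = 5,6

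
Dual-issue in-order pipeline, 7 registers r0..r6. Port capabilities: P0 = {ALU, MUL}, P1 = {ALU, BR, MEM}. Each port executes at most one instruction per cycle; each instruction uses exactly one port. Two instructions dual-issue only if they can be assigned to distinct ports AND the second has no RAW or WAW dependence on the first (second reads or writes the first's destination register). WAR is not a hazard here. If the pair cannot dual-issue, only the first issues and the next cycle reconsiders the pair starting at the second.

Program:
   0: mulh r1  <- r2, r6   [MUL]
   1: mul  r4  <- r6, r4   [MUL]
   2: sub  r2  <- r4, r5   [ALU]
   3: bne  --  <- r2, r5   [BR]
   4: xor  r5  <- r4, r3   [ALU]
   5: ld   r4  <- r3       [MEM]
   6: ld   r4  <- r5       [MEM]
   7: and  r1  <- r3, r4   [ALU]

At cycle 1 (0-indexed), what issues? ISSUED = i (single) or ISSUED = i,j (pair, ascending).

[0] i0  mulh.MUL  -- no-port MUL/MUL
[1] i1  mul.MUL  -- RAW r4
[2] i2  sub.ALU  -- RAW r2
[3] i3+i4  bne.BR;xor.ALU  -- pair
[4] i5  ld.MEM  -- no-port MEM/MEM
[5] i6  ld.MEM  -- RAW r4
[6] i7  and.ALU  -- tail

ISSUED = 1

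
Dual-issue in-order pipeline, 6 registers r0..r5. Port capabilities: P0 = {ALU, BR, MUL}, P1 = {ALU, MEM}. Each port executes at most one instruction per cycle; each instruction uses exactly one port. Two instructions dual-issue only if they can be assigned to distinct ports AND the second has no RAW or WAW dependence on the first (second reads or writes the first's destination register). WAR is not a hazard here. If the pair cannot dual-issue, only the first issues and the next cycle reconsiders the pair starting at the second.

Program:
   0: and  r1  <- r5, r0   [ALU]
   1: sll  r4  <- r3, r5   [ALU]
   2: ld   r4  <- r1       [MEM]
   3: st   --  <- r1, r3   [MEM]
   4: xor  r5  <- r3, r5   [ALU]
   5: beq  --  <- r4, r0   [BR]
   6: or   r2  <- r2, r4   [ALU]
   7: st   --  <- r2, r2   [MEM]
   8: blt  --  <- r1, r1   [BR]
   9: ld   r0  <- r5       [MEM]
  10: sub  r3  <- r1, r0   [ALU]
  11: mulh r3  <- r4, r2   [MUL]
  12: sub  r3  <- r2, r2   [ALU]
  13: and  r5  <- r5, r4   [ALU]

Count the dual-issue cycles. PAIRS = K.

PAIRS = 5

c0: i0+i1 and.ALU;sll.ALU  pair
c1: i2 ld.MEM  no-port MEM/MEM
c2: i3+i4 st.MEM;xor.ALU  pair
c3: i5+i6 beq.BR;or.ALU  pair
c4: i7+i8 st.MEM;blt.BR  pair
c5: i9 ld.MEM  RAW r0
c6: i10 sub.ALU  WAW r3
c7: i11 mulh.MUL  WAW r3
c8: i12+i13 sub.ALU;and.ALU  pair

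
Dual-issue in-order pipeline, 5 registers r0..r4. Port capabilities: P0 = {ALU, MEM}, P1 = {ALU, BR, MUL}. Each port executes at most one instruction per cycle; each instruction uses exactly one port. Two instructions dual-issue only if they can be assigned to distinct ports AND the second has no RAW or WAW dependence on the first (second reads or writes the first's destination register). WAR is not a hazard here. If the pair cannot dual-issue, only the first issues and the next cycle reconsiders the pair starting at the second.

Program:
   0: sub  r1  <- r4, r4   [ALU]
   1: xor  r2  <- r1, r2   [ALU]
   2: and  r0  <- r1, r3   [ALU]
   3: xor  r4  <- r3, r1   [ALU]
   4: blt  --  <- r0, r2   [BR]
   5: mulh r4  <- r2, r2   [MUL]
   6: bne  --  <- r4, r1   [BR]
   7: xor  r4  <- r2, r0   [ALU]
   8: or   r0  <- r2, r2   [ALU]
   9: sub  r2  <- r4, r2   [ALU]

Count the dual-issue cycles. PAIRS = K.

PAIRS = 4

#0 head=0: sub.ALU i0 RAW r1
#1 head=1: xor.ALU/and.ALU i1+i2 pair
#2 head=3: xor.ALU/blt.BR i3+i4 pair
#3 head=5: mulh.MUL i5 no-port MUL/BR
#4 head=6: bne.BR/xor.ALU i6+i7 pair
#5 head=8: or.ALU/sub.ALU i8+i9 pair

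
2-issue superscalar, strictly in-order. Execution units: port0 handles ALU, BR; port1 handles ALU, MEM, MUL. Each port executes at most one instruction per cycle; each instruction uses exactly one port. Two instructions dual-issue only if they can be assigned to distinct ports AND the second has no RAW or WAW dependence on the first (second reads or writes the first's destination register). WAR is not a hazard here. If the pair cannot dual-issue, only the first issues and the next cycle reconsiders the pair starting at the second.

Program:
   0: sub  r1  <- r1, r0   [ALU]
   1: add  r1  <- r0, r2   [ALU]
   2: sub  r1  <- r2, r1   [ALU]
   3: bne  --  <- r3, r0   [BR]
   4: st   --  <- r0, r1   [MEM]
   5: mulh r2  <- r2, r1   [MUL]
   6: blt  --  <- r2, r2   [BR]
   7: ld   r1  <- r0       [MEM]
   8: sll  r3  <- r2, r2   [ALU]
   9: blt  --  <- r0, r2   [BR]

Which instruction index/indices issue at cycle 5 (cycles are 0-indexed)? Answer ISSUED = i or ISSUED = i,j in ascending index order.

0. sub @i0  | WAW r1
1. add @i1  | RAW+WAW r1
2. sub bne @i2,i3  | 2-wide
3. st @i4  | no-port MEM/MUL
4. mulh @i5  | RAW r2
5. blt ld @i6,i7  | 2-wide
6. sll blt @i8,i9  | 2-wide

ISSUED = 6,7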